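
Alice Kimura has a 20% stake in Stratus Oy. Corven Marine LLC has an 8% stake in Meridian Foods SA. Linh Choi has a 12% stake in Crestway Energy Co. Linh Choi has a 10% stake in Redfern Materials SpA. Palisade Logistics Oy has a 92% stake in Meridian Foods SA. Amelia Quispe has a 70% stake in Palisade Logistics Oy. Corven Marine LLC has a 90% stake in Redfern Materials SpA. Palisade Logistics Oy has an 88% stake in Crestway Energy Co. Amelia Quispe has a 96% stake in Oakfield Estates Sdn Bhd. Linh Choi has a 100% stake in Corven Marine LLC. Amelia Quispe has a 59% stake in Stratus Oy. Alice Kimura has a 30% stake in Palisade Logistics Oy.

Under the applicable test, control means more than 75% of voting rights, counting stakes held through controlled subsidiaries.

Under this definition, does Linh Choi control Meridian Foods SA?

Linh holds 100% of Corven, so Linh controls Corven.
Corven and Linh together hold 90% + 10% = 100% of Redfern, so Linh controls Redfern.
In Meridian, Linh's side holds only 8%, not > 75%.
So Linh does not control Meridian.

No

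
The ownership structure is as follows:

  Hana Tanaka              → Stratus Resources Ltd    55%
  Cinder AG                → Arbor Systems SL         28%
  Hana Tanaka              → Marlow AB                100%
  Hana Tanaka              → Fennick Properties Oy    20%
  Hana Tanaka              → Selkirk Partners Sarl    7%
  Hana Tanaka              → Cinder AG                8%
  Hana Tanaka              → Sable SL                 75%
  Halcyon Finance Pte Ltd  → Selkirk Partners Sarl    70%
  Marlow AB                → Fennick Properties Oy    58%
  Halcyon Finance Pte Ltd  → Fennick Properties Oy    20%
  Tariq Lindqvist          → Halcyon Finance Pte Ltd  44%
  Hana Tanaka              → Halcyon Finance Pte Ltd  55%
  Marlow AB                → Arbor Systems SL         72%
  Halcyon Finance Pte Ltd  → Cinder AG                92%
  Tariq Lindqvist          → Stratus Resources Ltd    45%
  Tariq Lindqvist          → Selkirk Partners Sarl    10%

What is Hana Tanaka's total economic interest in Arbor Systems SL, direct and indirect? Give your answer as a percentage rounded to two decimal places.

Hana reaches Arbor along 3 paths.
Via Cinder: 8% × 28% = 2.24%.
Via Halcyon → Cinder: 55% × 92% × 28% = 14.168%.
Via Marlow: 100% × 72% = 72%.
Total: 2.24% + 14.168% + 72% = 88.408%.
Rounded: 88.41%.

88.41%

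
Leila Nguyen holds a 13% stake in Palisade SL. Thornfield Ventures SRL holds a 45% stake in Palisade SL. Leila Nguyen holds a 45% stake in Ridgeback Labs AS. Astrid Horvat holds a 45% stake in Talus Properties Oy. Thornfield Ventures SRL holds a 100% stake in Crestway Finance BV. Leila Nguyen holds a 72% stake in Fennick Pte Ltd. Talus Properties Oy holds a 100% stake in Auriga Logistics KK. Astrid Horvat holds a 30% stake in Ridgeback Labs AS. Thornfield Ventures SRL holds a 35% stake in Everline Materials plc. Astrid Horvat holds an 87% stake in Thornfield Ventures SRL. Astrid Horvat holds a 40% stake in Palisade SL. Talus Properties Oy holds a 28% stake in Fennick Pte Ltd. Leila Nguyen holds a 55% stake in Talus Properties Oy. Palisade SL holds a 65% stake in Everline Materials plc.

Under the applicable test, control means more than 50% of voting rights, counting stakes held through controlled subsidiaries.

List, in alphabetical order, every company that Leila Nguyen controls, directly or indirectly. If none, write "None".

Leila holds 55% of Talus, so Leila controls Talus.
Talus holds 100% of Auriga, so Leila controls Auriga.
Leila and Talus together hold 72% + 28% = 100% of Fennick, so Leila controls Fennick.
No other company's threshold is met.

Auriga Logistics KK, Fennick Pte Ltd, Talus Properties Oy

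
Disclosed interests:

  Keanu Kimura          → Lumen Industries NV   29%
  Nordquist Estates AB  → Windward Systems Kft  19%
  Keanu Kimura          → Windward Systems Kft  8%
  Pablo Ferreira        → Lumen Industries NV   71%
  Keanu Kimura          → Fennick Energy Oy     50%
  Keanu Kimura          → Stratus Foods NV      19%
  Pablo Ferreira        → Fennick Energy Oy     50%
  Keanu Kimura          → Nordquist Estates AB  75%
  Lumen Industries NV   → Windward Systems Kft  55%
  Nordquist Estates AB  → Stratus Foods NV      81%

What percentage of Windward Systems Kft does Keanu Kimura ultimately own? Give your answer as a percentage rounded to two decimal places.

38.20%

Keanu reaches Windward along 3 paths.
Direct stake: 8% = 8%.
Via Nordquist: 75% × 19% = 14.25%.
Via Lumen: 29% × 55% = 15.95%.
Total: 8% + 14.25% + 15.95% = 38.2%.
Rounded: 38.20%.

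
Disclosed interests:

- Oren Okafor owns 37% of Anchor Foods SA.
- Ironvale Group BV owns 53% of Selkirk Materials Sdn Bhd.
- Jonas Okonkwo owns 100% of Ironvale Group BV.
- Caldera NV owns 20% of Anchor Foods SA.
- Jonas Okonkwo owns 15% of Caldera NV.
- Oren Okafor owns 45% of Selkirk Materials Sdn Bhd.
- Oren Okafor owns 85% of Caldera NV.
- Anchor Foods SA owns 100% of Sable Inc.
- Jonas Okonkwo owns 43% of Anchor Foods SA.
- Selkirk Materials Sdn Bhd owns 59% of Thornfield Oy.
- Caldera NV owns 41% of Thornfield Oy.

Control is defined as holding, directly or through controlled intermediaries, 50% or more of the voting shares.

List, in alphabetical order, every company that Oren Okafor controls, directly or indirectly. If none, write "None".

Oren holds 85% of Caldera, so Oren controls Caldera.
Oren and Caldera together hold 37% + 20% = 57% of Anchor, so Oren controls Anchor.
Anchor holds 100% of Sable, so Oren controls Sable.
No other company's threshold is met.

Anchor Foods SA, Caldera NV, Sable Inc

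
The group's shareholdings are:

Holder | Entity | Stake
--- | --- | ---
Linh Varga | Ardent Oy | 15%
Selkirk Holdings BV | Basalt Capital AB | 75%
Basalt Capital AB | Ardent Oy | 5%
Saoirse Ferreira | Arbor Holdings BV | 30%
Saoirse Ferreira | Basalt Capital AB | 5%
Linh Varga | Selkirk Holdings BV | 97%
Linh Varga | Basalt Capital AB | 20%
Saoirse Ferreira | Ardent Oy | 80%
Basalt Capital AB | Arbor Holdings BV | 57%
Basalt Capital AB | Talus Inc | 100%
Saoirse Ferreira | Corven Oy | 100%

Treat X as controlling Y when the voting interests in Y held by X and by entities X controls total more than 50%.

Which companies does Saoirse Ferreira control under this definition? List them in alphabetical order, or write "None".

Saoirse holds 80% of Ardent, so Saoirse controls Ardent.
Saoirse holds 100% of Corven, so Saoirse controls Corven.
No other company's threshold is met.

Ardent Oy, Corven Oy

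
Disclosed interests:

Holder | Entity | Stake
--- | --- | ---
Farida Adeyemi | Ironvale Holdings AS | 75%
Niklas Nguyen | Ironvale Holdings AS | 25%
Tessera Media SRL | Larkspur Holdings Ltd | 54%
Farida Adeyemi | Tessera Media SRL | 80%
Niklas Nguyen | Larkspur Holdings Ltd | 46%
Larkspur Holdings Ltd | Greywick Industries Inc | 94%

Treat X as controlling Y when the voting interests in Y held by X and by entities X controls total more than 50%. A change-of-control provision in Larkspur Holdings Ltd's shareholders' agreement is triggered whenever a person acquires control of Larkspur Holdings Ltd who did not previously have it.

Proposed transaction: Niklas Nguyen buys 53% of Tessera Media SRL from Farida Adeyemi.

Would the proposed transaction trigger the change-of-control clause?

Yes

The purchase adds only to Niklas's holdings (Farida's stake shrinks), so Niklas is the only person who could newly come to control Larkspur.
Niklas's largest direct stake is 46% in Larkspur, which does not meet the threshold, so Niklas controls no company.
In Larkspur, Niklas's side holds only 46%, not > 50%.
So before the transaction, Niklas does not control Larkspur.
After the purchase, Niklas holds 53% of Tessera directly, and Farida's stake falls to 27%.
Niklas holds 53% of Tessera, so Niklas controls Tessera.
Tessera and Niklas together hold 54% + 46% = 100% of Larkspur, so Niklas controls Larkspur.
Niklas did not control Larkspur before and does after, so the clause is triggered.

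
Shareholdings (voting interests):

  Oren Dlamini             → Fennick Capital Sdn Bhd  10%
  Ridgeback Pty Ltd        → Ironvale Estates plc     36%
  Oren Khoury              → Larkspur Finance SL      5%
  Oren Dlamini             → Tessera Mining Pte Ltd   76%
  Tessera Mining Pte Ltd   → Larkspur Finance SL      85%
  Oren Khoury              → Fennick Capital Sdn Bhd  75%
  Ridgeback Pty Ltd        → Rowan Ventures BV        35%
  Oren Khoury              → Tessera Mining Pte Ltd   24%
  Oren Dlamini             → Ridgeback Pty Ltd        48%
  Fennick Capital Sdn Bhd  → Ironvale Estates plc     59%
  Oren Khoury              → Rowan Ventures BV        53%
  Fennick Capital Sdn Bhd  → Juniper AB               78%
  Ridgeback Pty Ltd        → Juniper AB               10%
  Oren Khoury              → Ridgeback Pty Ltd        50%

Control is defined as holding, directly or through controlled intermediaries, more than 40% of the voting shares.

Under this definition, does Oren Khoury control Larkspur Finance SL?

Oren Khoury holds 50% of Ridgeback, so Oren Khoury controls Ridgeback.
Oren Khoury holds 75% of Fennick, so Oren Khoury controls Fennick.
Fennick and Ridgeback together hold 78% + 10% = 88% of Juniper, so Oren Khoury controls Juniper.
Ridgeback and Oren Khoury together hold 35% + 53% = 88% of Rowan, so Oren Khoury controls Rowan.
Ridgeback and Fennick together hold 36% + 59% = 95% of Ironvale, so Oren Khoury controls Ironvale.
In Larkspur, Oren Khoury's side holds only 5%, not > 40%.
So Oren Khoury does not control Larkspur.

No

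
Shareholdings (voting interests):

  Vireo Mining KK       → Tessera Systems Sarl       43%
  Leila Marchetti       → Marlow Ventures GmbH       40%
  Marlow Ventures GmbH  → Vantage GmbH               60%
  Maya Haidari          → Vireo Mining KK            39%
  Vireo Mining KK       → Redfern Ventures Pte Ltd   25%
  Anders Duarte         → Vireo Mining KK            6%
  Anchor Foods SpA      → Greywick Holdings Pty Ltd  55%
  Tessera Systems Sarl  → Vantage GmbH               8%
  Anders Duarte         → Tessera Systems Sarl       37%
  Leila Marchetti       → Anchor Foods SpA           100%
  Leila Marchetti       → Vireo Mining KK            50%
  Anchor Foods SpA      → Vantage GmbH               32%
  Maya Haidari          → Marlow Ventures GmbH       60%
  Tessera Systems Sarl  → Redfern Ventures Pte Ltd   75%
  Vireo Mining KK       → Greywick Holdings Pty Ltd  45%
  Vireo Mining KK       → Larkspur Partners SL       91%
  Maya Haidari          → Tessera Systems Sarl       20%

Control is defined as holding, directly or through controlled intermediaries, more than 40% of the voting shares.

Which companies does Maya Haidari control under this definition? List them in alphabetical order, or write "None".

Maya holds 60% of Marlow, so Maya controls Marlow.
Marlow holds 60% of Vantage, so Maya controls Vantage.
No other company's threshold is met.

Marlow Ventures GmbH, Vantage GmbH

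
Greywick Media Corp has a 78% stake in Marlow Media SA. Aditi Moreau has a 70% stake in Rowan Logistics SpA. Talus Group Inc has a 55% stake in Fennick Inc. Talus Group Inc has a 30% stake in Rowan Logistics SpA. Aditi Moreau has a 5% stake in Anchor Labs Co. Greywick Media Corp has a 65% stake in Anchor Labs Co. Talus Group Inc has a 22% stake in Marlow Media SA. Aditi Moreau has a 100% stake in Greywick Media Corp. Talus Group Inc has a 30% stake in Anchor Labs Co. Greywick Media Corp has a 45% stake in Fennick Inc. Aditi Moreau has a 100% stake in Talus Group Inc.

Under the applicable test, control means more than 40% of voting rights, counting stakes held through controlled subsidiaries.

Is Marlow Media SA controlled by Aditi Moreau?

Yes

Aditi holds 100% of Greywick, so Aditi controls Greywick.
Aditi holds 100% of Talus, so Aditi controls Talus.
Talus and Greywick together hold 22% + 78% = 100% of Marlow, so Aditi controls Marlow.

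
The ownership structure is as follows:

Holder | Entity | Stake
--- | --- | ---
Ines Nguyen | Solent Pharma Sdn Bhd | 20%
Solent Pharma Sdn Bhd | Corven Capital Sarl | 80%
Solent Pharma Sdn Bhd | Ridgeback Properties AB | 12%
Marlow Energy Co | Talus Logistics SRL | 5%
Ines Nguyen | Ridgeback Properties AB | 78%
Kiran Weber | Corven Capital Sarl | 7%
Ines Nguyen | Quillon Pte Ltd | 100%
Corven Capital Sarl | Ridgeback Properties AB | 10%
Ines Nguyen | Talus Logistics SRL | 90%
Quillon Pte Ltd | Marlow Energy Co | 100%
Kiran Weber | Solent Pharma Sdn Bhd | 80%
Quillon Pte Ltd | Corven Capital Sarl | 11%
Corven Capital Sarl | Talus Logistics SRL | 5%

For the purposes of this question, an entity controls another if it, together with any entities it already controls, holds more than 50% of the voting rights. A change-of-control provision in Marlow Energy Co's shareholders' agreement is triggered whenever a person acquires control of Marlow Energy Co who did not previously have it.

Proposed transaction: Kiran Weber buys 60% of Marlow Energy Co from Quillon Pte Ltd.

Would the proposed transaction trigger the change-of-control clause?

The purchase adds only to Kiran's holdings (Quillon's stake shrinks), so Kiran is the only person who could newly come to control Marlow.
Kiran holds 80% of Solent, so Kiran controls Solent.
Kiran and Solent together hold 7% + 80% = 87% of Corven, so Kiran controls Corven.
Neither Kiran nor any entity Kiran controls holds any voting interest in Marlow.
So before the transaction, Kiran does not control Marlow.
After the purchase, Kiran holds 60% of Marlow directly, and Quillon's stake falls to 40%.
Kiran holds 60% of Marlow, so Kiran controls Marlow.
Kiran did not control Marlow before and does after, so the clause is triggered.

Yes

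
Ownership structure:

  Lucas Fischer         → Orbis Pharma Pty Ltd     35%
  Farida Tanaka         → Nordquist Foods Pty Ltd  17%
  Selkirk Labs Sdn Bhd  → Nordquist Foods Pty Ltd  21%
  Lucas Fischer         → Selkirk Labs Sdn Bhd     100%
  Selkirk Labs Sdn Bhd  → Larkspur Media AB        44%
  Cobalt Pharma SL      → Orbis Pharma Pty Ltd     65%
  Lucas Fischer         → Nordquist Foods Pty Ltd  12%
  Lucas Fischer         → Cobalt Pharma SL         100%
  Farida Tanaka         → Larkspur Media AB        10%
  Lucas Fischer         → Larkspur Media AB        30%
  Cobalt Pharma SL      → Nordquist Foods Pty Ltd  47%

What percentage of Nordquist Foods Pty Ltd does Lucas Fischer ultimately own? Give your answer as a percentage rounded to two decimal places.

Lucas reaches Nordquist along 3 paths.
Via Selkirk: 100% × 21% = 21%.
Via Cobalt: 100% × 47% = 47%.
Direct stake: 12% = 12%.
Total: 21% + 47% + 12% = 80%.
Rounded: 80.00%.

80.00%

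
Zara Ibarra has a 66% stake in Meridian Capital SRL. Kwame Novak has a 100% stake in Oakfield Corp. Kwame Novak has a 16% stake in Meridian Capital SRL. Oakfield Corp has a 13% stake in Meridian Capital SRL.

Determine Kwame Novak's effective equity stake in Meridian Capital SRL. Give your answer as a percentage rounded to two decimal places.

29.00%

Kwame reaches Meridian along 2 paths.
Via Oakfield: 100% × 13% = 13%.
Direct stake: 16% = 16%.
Total: 13% + 16% = 29%.
Rounded: 29.00%.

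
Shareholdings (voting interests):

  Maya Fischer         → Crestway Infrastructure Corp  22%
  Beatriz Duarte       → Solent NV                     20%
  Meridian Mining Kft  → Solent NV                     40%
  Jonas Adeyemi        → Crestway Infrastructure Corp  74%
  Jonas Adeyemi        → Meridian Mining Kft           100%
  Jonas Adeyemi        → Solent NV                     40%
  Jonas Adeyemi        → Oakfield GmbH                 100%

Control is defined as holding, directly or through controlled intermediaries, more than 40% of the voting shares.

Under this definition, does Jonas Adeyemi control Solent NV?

Jonas holds 100% of Meridian, so Jonas controls Meridian.
Meridian and Jonas together hold 40% + 40% = 80% of Solent, so Jonas controls Solent.

Yes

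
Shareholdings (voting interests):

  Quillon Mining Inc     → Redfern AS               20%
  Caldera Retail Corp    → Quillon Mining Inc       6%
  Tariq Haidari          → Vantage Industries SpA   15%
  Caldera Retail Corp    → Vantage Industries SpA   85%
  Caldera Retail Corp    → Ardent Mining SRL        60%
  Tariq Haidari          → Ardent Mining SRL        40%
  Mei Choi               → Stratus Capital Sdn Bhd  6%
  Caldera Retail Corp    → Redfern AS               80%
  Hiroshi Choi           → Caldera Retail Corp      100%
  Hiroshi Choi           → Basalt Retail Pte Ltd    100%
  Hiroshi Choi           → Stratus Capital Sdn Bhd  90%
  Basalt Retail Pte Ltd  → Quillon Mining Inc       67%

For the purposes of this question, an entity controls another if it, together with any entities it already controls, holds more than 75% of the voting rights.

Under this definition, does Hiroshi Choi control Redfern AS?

Hiroshi holds 100% of Caldera, so Hiroshi controls Caldera.
Caldera holds 80% of Redfern, so Hiroshi controls Redfern.

Yes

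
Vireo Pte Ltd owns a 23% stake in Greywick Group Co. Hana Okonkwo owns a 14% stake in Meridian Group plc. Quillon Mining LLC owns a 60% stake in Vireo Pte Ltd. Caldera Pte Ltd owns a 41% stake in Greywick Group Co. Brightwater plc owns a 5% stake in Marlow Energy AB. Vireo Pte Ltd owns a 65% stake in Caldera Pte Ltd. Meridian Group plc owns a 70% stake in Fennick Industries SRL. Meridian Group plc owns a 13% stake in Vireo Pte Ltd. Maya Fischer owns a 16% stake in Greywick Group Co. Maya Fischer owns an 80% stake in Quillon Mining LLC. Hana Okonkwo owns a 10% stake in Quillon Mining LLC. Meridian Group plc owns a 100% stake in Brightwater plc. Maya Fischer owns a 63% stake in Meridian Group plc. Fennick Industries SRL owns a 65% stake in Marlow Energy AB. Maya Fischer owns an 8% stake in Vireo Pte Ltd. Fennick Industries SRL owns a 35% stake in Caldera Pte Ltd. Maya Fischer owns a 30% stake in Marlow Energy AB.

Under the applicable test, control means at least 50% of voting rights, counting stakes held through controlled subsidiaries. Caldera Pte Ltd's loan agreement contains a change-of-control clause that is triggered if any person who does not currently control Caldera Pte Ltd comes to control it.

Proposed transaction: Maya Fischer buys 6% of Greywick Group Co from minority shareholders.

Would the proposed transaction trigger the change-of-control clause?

The purchase changes only Maya's holdings, so Maya is the only person who could newly come to control Caldera.
Maya holds 63% of Meridian, so Maya controls Meridian.
Meridian holds 70% of Fennick, so Maya controls Fennick.
Maya holds 80% of Quillon, so Maya controls Quillon.
Quillon and Meridian and Maya together hold 60% + 13% + 8% = 81% of Vireo, so Maya controls Vireo.
Fennick and Vireo together hold 35% + 65% = 100% of Caldera, so Maya controls Caldera.
So Maya already controls Caldera before the transaction.
After the purchase, Maya's direct stake in Greywick rises to 16% + 6% = 22%.
Maya controlled Caldera already, so this is not a new person acquiring control; every other person's position is unchanged or reduced.
No new person acquires control, so the clause is not triggered.

No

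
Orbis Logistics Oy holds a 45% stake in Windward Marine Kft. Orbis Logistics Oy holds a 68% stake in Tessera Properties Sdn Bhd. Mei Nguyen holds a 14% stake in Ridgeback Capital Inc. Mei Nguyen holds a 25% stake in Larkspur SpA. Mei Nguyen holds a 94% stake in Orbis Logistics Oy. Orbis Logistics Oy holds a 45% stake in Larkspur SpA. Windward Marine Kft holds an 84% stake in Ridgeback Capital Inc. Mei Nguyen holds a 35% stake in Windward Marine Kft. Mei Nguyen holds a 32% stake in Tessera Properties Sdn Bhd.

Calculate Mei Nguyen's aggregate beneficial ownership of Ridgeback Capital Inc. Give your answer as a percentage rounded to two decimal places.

78.93%

Mei reaches Ridgeback along 3 paths.
Via Orbis → Windward: 94% × 45% × 84% = 35.532%.
Via Windward: 35% × 84% = 29.4%.
Direct stake: 14% = 14%.
Total: 35.532% + 29.4% + 14% = 78.932%.
Rounded: 78.93%.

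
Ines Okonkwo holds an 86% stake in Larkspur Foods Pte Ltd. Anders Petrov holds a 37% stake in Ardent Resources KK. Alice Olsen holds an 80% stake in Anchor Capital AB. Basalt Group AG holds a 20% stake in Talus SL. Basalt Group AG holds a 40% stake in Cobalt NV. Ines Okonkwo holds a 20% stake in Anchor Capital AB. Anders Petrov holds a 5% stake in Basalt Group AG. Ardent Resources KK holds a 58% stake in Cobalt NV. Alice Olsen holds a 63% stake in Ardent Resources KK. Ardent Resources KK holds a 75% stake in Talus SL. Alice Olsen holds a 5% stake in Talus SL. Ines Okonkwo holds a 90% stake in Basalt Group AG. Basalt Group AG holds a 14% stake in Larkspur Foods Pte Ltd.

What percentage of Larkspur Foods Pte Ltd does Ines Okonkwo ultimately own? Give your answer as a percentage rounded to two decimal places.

98.60%

Ines reaches Larkspur along 2 paths.
Direct stake: 86% = 86%.
Via Basalt: 90% × 14% = 12.6%.
Total: 86% + 12.6% = 98.6%.
Rounded: 98.60%.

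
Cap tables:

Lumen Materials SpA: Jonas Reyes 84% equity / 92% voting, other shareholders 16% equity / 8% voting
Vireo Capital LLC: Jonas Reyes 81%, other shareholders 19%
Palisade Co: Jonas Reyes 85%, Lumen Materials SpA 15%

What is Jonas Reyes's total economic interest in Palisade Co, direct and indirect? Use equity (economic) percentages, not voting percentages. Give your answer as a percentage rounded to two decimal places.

97.60%

Jonas reaches Palisade along 2 paths.
Direct stake: 85% = 85%.
Via Lumen: 84% × 15% = 12.6%.
Total: 85% + 12.6% = 97.6%.
Rounded: 97.60%.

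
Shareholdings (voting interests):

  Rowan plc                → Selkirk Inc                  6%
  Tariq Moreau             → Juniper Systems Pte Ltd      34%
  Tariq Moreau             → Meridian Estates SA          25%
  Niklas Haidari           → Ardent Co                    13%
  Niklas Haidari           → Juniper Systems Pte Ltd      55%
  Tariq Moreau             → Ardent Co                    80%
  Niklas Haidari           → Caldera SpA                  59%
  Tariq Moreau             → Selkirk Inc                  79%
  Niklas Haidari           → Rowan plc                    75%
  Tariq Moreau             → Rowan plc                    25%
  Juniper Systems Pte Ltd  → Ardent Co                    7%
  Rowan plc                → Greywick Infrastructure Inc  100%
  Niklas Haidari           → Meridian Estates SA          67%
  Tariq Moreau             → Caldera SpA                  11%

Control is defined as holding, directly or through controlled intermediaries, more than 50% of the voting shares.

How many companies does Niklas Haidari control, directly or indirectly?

Niklas holds 55% of Juniper, so Niklas controls Juniper.
Niklas holds 59% of Caldera, so Niklas controls Caldera.
Niklas holds 75% of Rowan, so Niklas controls Rowan.
Rowan holds 100% of Greywick, so Niklas controls Greywick.
Niklas holds 67% of Meridian, so Niklas controls Meridian.
No other company's threshold is met.
Niklas controls 5 companies.

5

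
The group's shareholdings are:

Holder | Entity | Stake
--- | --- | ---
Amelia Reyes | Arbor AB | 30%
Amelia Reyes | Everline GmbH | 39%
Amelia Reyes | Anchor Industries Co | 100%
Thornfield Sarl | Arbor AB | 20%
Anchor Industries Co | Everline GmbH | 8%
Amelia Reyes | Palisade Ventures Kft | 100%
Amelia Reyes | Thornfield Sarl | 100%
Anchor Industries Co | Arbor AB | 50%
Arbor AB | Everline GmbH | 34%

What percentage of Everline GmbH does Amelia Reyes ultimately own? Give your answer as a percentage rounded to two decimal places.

81.00%

Amelia reaches Everline along 5 paths.
Direct stake: 39% = 39%.
Via Thornfield → Arbor: 100% × 20% × 34% = 6.8%.
Via Anchor → Arbor: 100% × 50% × 34% = 17%.
Via Arbor: 30% × 34% = 10.2%.
Via Anchor: 100% × 8% = 8%.
Total: 39% + 6.8% + 17% + 10.2% + 8% = 81%.
Rounded: 81.00%.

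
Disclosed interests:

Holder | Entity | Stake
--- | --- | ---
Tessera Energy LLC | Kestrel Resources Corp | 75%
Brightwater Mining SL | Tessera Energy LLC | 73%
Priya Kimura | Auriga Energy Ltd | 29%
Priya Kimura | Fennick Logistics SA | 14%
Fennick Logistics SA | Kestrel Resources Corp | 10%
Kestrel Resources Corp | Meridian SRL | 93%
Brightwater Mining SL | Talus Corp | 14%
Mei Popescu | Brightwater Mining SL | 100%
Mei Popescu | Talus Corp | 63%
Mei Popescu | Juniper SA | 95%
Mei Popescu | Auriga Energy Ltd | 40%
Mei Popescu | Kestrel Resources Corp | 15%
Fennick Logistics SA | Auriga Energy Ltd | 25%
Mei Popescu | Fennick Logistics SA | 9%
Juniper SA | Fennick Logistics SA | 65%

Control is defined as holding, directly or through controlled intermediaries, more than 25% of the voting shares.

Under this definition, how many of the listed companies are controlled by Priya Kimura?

1

Priya holds 29% of Auriga, so Priya controls Auriga.
No other company's threshold is met.
Priya controls 1 company.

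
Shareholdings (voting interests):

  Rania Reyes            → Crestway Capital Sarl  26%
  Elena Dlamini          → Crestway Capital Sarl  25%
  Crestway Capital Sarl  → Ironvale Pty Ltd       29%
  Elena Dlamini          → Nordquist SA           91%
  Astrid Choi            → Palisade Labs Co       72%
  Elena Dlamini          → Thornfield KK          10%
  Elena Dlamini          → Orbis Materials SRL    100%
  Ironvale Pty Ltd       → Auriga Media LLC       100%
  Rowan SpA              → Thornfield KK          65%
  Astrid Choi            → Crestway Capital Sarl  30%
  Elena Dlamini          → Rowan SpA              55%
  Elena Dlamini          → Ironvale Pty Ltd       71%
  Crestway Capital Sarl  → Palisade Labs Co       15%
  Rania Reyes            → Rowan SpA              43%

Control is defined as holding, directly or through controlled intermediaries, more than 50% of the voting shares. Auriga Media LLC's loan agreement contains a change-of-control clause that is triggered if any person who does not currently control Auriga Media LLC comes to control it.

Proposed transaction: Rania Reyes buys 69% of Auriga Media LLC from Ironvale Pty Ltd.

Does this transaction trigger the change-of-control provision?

The purchase adds only to Rania's holdings (Ironvale's stake shrinks), so Rania is the only person who could newly come to control Auriga.
Rania's largest direct stake is 43% in Rowan, which does not meet the threshold, so Rania controls no company.
Neither Rania nor any entity Rania controls holds any voting interest in Auriga.
So before the transaction, Rania does not control Auriga.
After the purchase, Rania holds 69% of Auriga directly, and Ironvale's stake falls to 31%.
Rania holds 69% of Auriga, so Rania controls Auriga.
Rania did not control Auriga before and does after, so the clause is triggered.

Yes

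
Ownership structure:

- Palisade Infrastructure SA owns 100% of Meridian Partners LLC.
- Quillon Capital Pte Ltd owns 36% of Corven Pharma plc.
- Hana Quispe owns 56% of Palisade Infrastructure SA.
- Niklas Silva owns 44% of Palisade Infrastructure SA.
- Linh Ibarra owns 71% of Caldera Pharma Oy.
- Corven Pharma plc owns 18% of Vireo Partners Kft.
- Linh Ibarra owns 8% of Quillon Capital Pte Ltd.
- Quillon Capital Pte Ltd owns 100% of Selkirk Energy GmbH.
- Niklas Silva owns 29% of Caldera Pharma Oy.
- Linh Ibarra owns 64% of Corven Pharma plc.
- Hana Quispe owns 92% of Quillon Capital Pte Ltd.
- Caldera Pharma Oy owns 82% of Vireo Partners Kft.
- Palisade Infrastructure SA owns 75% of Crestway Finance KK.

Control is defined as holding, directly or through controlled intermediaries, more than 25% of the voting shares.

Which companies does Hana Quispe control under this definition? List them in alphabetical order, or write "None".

Hana holds 56% of Palisade, so Hana controls Palisade.
Hana holds 92% of Quillon, so Hana controls Quillon.
Quillon holds 36% of Corven, so Hana controls Corven.
Palisade holds 75% of Crestway, so Hana controls Crestway.
Quillon holds 100% of Selkirk, so Hana controls Selkirk.
Palisade holds 100% of Meridian, so Hana controls Meridian.
No other company's threshold is met.

Corven Pharma plc, Crestway Finance KK, Meridian Partners LLC, Palisade Infrastructure SA, Quillon Capital Pte Ltd, Selkirk Energy GmbH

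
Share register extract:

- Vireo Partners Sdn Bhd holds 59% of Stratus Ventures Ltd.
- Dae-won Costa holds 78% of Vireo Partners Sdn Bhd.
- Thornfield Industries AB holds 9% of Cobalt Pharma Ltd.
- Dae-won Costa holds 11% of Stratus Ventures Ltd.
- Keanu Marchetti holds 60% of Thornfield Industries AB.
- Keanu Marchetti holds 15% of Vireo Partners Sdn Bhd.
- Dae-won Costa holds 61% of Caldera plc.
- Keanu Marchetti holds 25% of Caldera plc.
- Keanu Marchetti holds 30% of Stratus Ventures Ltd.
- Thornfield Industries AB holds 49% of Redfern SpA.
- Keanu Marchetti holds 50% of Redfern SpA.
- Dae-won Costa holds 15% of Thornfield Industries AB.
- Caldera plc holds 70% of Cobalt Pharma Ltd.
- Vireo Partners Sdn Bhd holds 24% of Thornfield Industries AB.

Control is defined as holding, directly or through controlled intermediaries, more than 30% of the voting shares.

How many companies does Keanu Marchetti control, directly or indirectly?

Keanu holds 60% of Thornfield, so Keanu controls Thornfield.
Keanu and Thornfield together hold 50% + 49% = 99% of Redfern, so Keanu controls Redfern.
No other company's threshold is met.
Keanu controls 2 companies.

2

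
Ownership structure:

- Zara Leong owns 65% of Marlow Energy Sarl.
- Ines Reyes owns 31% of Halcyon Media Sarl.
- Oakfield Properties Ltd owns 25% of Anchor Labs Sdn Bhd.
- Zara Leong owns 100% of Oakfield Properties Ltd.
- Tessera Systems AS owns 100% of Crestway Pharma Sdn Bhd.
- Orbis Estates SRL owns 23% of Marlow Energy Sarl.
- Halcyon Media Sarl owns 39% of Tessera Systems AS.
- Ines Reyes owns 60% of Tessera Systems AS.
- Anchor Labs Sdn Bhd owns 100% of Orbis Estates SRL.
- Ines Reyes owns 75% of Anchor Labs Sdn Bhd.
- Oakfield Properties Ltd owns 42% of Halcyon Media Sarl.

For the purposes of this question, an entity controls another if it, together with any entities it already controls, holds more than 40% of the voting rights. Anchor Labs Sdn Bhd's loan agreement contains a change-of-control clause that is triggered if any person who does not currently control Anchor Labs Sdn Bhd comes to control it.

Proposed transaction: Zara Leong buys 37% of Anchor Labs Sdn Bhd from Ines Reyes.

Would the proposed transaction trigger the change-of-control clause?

The purchase adds only to Zara's holdings (Ines's stake shrinks), so Zara is the only person who could newly come to control Anchor.
Zara holds 100% of Oakfield, so Zara controls Oakfield.
Oakfield holds 42% of Halcyon, so Zara controls Halcyon.
Zara holds 65% of Marlow, so Zara controls Marlow.
In Anchor, Zara's side holds only 25%, not > 40%.
So before the transaction, Zara does not control Anchor.
After the purchase, Zara holds 37% of Anchor directly, and Ines's stake falls to 38%.
Oakfield and Zara together hold 25% + 37% = 62% of Anchor, so Zara controls Anchor.
Zara did not control Anchor before and does after, so the clause is triggered.

Yes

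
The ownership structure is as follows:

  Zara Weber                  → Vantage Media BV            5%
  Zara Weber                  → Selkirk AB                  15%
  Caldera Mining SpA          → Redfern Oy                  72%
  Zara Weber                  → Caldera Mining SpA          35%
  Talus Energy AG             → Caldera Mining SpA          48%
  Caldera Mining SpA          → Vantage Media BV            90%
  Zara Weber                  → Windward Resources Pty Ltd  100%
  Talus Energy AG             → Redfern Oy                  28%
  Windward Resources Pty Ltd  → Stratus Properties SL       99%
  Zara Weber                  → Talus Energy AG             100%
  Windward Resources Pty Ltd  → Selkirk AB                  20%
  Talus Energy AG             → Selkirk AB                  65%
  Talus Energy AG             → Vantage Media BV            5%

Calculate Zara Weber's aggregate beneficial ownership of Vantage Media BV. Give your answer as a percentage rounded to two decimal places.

Zara reaches Vantage along 4 paths.
Via Talus: 100% × 5% = 5%.
Via Caldera: 35% × 90% = 31.5%.
Via Talus → Caldera: 100% × 48% × 90% = 43.2%.
Direct stake: 5% = 5%.
Total: 5% + 31.5% + 43.2% + 5% = 84.7%.
Rounded: 84.70%.

84.70%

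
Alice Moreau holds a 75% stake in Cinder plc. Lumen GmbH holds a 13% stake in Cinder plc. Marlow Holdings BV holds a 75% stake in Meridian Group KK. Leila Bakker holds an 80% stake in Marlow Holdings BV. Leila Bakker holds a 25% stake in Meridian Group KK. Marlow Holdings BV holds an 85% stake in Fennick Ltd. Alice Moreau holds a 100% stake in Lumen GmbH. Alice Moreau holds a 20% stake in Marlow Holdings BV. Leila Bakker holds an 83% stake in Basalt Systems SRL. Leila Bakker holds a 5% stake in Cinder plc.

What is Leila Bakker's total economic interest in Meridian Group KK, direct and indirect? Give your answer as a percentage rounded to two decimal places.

Leila reaches Meridian along 2 paths.
Via Marlow: 80% × 75% = 60%.
Direct stake: 25% = 25%.
Total: 60% + 25% = 85%.
Rounded: 85.00%.

85.00%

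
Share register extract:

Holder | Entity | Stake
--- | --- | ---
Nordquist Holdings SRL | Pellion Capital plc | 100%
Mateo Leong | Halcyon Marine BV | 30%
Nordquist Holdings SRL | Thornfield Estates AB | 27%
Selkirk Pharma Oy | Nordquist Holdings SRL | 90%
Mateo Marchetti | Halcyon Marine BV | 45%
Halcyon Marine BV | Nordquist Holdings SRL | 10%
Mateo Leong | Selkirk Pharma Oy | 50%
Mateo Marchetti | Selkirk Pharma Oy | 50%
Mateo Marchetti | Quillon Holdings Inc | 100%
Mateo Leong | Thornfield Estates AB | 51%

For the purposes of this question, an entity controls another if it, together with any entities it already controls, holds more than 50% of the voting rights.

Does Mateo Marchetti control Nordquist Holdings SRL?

No

Mateo Marchetti holds 100% of Quillon, so Mateo Marchetti controls Quillon.
Neither Mateo Marchetti nor any entity Mateo Marchetti controls holds any voting interest in Nordquist.
So Mateo Marchetti does not control Nordquist.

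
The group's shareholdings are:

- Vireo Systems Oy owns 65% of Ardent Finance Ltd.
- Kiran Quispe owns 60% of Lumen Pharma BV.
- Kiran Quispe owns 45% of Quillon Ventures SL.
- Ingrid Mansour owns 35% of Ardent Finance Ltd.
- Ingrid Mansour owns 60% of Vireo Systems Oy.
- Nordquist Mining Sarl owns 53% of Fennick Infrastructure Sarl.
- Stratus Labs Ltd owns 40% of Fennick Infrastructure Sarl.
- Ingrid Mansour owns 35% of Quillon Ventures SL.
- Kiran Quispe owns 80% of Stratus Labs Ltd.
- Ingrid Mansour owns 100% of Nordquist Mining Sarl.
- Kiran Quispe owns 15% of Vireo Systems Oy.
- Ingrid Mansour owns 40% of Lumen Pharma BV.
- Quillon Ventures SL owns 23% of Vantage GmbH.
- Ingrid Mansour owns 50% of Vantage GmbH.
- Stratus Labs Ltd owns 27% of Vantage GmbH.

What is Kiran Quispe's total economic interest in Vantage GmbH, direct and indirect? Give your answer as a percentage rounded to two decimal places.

Kiran reaches Vantage along 2 paths.
Via Quillon: 45% × 23% = 10.35%.
Via Stratus: 80% × 27% = 21.6%.
Total: 10.35% + 21.6% = 31.95%.

31.95%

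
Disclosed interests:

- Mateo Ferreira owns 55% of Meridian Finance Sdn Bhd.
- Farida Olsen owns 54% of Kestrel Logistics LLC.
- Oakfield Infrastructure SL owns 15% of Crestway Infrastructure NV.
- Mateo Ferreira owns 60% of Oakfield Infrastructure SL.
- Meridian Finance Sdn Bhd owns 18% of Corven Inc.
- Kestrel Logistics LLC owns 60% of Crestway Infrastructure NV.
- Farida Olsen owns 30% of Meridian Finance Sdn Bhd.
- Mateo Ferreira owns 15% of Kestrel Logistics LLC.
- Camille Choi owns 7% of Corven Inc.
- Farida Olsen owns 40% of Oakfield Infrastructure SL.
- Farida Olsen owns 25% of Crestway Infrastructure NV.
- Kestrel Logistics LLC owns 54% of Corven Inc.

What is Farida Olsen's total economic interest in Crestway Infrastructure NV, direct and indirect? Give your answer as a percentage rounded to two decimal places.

Farida reaches Crestway along 3 paths.
Via Kestrel: 54% × 60% = 32.4%.
Via Oakfield: 40% × 15% = 6%.
Direct stake: 25% = 25%.
Total: 32.4% + 6% + 25% = 63.4%.
Rounded: 63.40%.

63.40%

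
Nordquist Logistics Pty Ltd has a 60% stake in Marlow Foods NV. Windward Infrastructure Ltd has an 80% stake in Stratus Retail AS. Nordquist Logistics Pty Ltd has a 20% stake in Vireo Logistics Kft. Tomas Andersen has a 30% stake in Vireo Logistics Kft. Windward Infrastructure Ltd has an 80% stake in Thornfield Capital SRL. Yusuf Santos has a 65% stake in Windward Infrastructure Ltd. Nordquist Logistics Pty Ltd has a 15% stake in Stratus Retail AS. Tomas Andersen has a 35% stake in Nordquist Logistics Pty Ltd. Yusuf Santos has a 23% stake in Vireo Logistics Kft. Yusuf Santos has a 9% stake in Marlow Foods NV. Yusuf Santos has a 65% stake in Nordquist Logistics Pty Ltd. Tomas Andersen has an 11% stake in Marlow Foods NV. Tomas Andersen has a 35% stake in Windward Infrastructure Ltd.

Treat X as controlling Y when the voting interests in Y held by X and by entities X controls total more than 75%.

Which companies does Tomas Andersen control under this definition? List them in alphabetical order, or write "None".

None

Tomas's largest direct stake is 35% in Nordquist, which does not meet the threshold.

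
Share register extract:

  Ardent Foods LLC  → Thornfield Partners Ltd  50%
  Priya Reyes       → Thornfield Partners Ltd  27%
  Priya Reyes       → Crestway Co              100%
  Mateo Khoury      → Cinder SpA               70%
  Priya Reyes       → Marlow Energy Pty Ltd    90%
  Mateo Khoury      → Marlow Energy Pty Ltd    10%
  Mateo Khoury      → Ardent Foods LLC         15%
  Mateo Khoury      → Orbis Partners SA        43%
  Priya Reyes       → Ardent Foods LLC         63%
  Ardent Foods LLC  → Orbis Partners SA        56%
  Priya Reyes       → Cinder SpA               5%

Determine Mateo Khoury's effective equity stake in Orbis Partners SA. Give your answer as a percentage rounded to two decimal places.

Mateo reaches Orbis along 2 paths.
Direct stake: 43% = 43%.
Via Ardent: 15% × 56% = 8.4%.
Total: 43% + 8.4% = 51.4%.
Rounded: 51.40%.

51.40%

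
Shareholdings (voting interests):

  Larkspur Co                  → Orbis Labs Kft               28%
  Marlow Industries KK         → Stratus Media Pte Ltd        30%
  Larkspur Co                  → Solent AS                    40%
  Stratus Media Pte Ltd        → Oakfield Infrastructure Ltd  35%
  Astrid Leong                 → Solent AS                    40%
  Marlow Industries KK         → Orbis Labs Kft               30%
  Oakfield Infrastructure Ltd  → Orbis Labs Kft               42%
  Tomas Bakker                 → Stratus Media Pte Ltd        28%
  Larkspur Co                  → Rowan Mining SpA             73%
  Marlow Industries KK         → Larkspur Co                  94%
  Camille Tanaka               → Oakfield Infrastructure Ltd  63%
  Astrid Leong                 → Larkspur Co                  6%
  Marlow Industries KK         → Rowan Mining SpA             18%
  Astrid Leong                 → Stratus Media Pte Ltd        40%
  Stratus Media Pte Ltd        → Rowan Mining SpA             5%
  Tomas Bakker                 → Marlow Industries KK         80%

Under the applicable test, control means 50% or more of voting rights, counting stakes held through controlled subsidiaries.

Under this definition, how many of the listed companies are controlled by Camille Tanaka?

1

Camille holds 63% of Oakfield, so Camille controls Oakfield.
No other company's threshold is met.
Camille controls 1 company.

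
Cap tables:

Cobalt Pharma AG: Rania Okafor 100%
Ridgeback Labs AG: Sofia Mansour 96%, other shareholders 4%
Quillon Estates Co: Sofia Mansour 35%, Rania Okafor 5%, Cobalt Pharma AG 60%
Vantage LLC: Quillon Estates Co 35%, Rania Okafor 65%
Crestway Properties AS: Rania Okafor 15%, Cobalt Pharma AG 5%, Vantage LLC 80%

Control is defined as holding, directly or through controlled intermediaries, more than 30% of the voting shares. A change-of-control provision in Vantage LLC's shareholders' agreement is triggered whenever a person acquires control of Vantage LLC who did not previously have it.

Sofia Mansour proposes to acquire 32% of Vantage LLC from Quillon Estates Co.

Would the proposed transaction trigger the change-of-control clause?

No

The purchase adds only to Sofia's holdings (Quillon's stake shrinks), so Sofia is the only person who could newly come to control Vantage.
Sofia holds 35% of Quillon, so Sofia controls Quillon.
Quillon holds 35% of Vantage, so Sofia controls Vantage.
So Sofia already controls Vantage before the transaction.
After the purchase, Sofia holds 32% of Vantage directly, and Quillon's stake falls to 3%.
Sofia controlled Vantage already, so this is not a new person acquiring control; every other person's position is unchanged or reduced.
No new person acquires control, so the clause is not triggered.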